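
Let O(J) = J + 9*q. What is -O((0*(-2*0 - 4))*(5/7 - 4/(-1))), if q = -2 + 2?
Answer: 0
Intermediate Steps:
q = 0
O(J) = J (O(J) = J + 9*0 = J + 0 = J)
-O((0*(-2*0 - 4))*(5/7 - 4/(-1))) = -0*(-2*0 - 4)*(5/7 - 4/(-1)) = -0*(0 - 4)*(5*(1/7) - 4*(-1)) = -0*(-4)*(5/7 + 4) = -0*33/7 = -1*0 = 0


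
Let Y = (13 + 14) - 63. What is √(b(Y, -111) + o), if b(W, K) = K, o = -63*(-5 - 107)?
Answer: √6945 ≈ 83.337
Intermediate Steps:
o = 7056 (o = -63*(-112) = 7056)
Y = -36 (Y = 27 - 63 = -36)
√(b(Y, -111) + o) = √(-111 + 7056) = √6945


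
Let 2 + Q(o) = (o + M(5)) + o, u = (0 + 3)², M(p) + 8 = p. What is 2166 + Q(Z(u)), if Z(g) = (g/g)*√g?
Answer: 2167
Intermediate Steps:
M(p) = -8 + p
u = 9 (u = 3² = 9)
Z(g) = √g (Z(g) = 1*√g = √g)
Q(o) = -5 + 2*o (Q(o) = -2 + ((o + (-8 + 5)) + o) = -2 + ((o - 3) + o) = -2 + ((-3 + o) + o) = -2 + (-3 + 2*o) = -5 + 2*o)
2166 + Q(Z(u)) = 2166 + (-5 + 2*√9) = 2166 + (-5 + 2*3) = 2166 + (-5 + 6) = 2166 + 1 = 2167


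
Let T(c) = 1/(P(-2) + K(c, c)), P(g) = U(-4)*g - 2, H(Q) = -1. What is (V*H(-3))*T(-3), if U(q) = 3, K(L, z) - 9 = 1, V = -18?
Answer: 9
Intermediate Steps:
K(L, z) = 10 (K(L, z) = 9 + 1 = 10)
P(g) = -2 + 3*g (P(g) = 3*g - 2 = -2 + 3*g)
T(c) = 1/2 (T(c) = 1/((-2 + 3*(-2)) + 10) = 1/((-2 - 6) + 10) = 1/(-8 + 10) = 1/2)
(V*H(-3))*T(-3) = -18*(-1)*(1/2) = 18*(1/2) = 9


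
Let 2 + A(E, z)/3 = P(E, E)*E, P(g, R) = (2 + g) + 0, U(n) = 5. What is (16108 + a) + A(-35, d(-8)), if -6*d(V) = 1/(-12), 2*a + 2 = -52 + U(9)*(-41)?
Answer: 38875/2 ≈ 19438.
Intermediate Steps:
P(g, R) = 2 + g
a = -259/2 (a = -1 + (-52 + 5*(-41))/2 = -1 + (-52 - 205)/2 = -1 + (1/2)*(-257) = -1 - 257/2 = -259/2 ≈ -129.50)
d(V) = 1/72 (d(V) = -1/6/(-12) = -1/6*(-1/12) = 1/72)
A(E, z) = -6 + 3*E*(2 + E) (A(E, z) = -6 + 3*((2 + E)*E) = -6 + 3*(E*(2 + E)) = -6 + 3*E*(2 + E))
(16108 + a) + A(-35, d(-8)) = (16108 - 259/2) + (-6 + 3*(-35)*(2 - 35)) = 31957/2 + (-6 + 3*(-35)*(-33)) = 31957/2 + (-6 + 3465) = 31957/2 + 3459 = 38875/2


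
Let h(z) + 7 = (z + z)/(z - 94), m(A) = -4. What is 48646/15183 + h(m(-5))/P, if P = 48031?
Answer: 16354876891/5104782711 ≈ 3.2038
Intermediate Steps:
h(z) = -7 + 2*z/(-94 + z) (h(z) = -7 + (z + z)/(z - 94) = -7 + (2*z)/(-94 + z) = -7 + 2*z/(-94 + z))
48646/15183 + h(m(-5))/P = 48646/15183 + ((658 - 5*(-4))/(-94 - 4))/48031 = 48646*(1/15183) + ((658 + 20)/(-98))*(1/48031) = 48646/15183 - 1/98*678*(1/48031) = 48646/15183 - 339/49*1/48031 = 48646/15183 - 339/2353519 = 16354876891/5104782711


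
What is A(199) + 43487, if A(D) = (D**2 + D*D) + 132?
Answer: 122821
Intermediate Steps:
A(D) = 132 + 2*D**2 (A(D) = (D**2 + D**2) + 132 = 2*D**2 + 132 = 132 + 2*D**2)
A(199) + 43487 = (132 + 2*199**2) + 43487 = (132 + 2*39601) + 43487 = (132 + 79202) + 43487 = 79334 + 43487 = 122821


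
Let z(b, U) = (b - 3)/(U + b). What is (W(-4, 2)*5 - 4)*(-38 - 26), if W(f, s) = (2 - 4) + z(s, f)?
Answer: 736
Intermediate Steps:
z(b, U) = (-3 + b)/(U + b)
W(f, s) = -2 + (-3 + s)/(f + s) (W(f, s) = (2 - 4) + (-3 + s)/(f + s) = -2 + (-3 + s)/(f + s))
(W(-4, 2)*5 - 4)*(-38 - 26) = (((-3 - 1*2 - 2*(-4))/(-4 + 2))*5 - 4)*(-38 - 26) = (((-3 - 2 + 8)/(-2))*5 - 4)*(-64) = (-½*3*5 - 4)*(-64) = (-3/2*5 - 4)*(-64) = (-15/2 - 4)*(-64) = -23/2*(-64) = 736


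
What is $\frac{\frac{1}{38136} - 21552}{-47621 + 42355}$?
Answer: $\frac{821907071}{200824176} \approx 4.0927$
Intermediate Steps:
$\frac{\frac{1}{38136} - 21552}{-47621 + 42355} = \frac{\frac{1}{38136} - 21552}{-5266} = \left(- \frac{821907071}{38136}\right) \left(- \frac{1}{5266}\right) = \frac{821907071}{200824176}$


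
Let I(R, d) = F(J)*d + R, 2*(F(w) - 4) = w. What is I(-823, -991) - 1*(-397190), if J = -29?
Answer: 813545/2 ≈ 4.0677e+5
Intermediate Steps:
F(w) = 4 + w/2
I(R, d) = R - 21*d/2 (I(R, d) = (4 + (½)*(-29))*d + R = (4 - 29/2)*d + R = -21*d/2 + R = R - 21*d/2)
I(-823, -991) - 1*(-397190) = (-823 - 21/2*(-991)) - 1*(-397190) = (-823 + 20811/2) + 397190 = 19165/2 + 397190 = 813545/2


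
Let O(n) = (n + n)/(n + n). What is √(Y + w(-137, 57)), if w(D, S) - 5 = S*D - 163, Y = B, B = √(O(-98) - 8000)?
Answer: √(-7967 + I*√7999) ≈ 0.501 + 89.259*I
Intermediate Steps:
O(n) = 1 (O(n) = (2*n)/((2*n)) = (2*n)*(1/(2*n)) = 1)
B = I*√7999 (B = √(1 - 8000) = √(-7999) = I*√7999 ≈ 89.437*I)
Y = I*√7999 ≈ 89.437*I
w(D, S) = -158 + D*S (w(D, S) = 5 + (S*D - 163) = 5 + (D*S - 163) = 5 + (-163 + D*S) = -158 + D*S)
√(Y + w(-137, 57)) = √(I*√7999 + (-158 - 137*57)) = √(I*√7999 + (-158 - 7809)) = √(I*√7999 - 7967) = √(-7967 + I*√7999)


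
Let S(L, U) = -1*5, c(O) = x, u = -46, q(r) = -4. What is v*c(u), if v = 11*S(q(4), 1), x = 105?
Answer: -5775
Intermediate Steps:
c(O) = 105
S(L, U) = -5
v = -55 (v = 11*(-5) = -55)
v*c(u) = -55*105 = -5775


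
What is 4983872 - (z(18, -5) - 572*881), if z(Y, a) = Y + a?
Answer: 5487791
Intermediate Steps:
4983872 - (z(18, -5) - 572*881) = 4983872 - ((18 - 5) - 572*881) = 4983872 - (13 - 503932) = 4983872 - 1*(-503919) = 4983872 + 503919 = 5487791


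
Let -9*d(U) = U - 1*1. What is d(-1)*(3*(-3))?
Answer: -2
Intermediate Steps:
d(U) = ⅑ - U/9 (d(U) = -(U - 1*1)/9 = -(U - 1)/9 = -(-1 + U)/9 = ⅑ - U/9)
d(-1)*(3*(-3)) = (⅑ - ⅑*(-1))*(3*(-3)) = (⅑ + ⅑)*(-9) = (2/9)*(-9) = -2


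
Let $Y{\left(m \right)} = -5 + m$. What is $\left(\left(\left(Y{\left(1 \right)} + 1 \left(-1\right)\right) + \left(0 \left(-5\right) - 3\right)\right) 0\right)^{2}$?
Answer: $0$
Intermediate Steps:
$\left(\left(\left(Y{\left(1 \right)} + 1 \left(-1\right)\right) + \left(0 \left(-5\right) - 3\right)\right) 0\right)^{2} = \left(\left(\left(\left(-5 + 1\right) + 1 \left(-1\right)\right) + \left(0 \left(-5\right) - 3\right)\right) 0\right)^{2} = \left(\left(\left(-4 - 1\right) + \left(0 - 3\right)\right) 0\right)^{2} = \left(\left(-5 - 3\right) 0\right)^{2} = \left(\left(-8\right) 0\right)^{2} = 0^{2} = 0$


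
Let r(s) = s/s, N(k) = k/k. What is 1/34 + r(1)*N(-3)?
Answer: 35/34 ≈ 1.0294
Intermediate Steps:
N(k) = 1
r(s) = 1
1/34 + r(1)*N(-3) = 1/34 + 1*1 = 1/34 + 1 = 35/34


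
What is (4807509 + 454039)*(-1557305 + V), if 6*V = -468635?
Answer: -25814377797910/3 ≈ -8.6048e+12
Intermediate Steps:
V = -468635/6 (V = (⅙)*(-468635) = -468635/6 ≈ -78106.)
(4807509 + 454039)*(-1557305 + V) = (4807509 + 454039)*(-1557305 - 468635/6) = 5261548*(-9812465/6) = -25814377797910/3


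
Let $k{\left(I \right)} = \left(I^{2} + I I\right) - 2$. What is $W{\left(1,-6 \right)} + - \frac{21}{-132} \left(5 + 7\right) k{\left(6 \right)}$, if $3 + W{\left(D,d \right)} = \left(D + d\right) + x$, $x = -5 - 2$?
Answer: $\frac{1305}{11} \approx 118.64$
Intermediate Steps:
$x = -7$
$W{\left(D,d \right)} = -10 + D + d$ ($W{\left(D,d \right)} = -3 - \left(7 - D - d\right) = -3 + \left(-7 + D + d\right) = -10 + D + d$)
$k{\left(I \right)} = -2 + 2 I^{2}$ ($k{\left(I \right)} = \left(I^{2} + I^{2}\right) - 2 = 2 I^{2} - 2 = -2 + 2 I^{2}$)
$W{\left(1,-6 \right)} + - \frac{21}{-132} \left(5 + 7\right) k{\left(6 \right)} = \left(-10 + 1 - 6\right) + - \frac{21}{-132} \left(5 + 7\right) \left(-2 + 2 \cdot 6^{2}\right) = -15 + \left(-21\right) \left(- \frac{1}{132}\right) 12 \left(-2 + 2 \cdot 36\right) = -15 + \frac{7 \cdot 12 \left(-2 + 72\right)}{44} = -15 + \frac{7 \cdot 12 \cdot 70}{44} = -15 + \frac{7}{44} \cdot 840 = -15 + \frac{1470}{11} = \frac{1305}{11}$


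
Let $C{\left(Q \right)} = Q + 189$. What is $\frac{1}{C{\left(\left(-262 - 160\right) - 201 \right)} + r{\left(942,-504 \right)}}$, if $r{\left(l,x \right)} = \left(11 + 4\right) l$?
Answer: $\frac{1}{13696} \approx 7.3014 \cdot 10^{-5}$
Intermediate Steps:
$C{\left(Q \right)} = 189 + Q$
$r{\left(l,x \right)} = 15 l$
$\frac{1}{C{\left(\left(-262 - 160\right) - 201 \right)} + r{\left(942,-504 \right)}} = \frac{1}{\left(189 - 623\right) + 15 \cdot 942} = \frac{1}{\left(189 - 623\right) + 14130} = \frac{1}{-434 + 14130} = \frac{1}{13696}$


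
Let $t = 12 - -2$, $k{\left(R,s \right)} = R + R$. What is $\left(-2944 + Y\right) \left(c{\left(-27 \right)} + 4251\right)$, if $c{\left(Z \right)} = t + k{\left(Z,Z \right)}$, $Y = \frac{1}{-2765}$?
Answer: $- \frac{34278217971}{2765} \approx -1.2397 \cdot 10^{7}$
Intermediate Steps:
$k{\left(R,s \right)} = 2 R$
$t = 14$ ($t = 12 + 2 = 14$)
$Y = - \frac{1}{2765} \approx -0.00036166$
$c{\left(Z \right)} = 14 + 2 Z$
$\left(-2944 + Y\right) \left(c{\left(-27 \right)} + 4251\right) = \left(-2944 - \frac{1}{2765}\right) \left(\left(14 + 2 \left(-27\right)\right) + 4251\right) = - \frac{8140161 \left(\left(14 - 54\right) + 4251\right)}{2765} = - \frac{8140161 \left(-40 + 4251\right)}{2765} = \left(- \frac{8140161}{2765}\right) 4211 = - \frac{34278217971}{2765}$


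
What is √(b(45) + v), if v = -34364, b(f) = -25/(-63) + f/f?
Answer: 2*I*√3788477/21 ≈ 185.37*I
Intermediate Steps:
b(f) = 88/63 (b(f) = -25*(-1/63) + 1 = 25/63 + 1 = 88/63)
√(b(45) + v) = √(88/63 - 34364) = √(-2164844/63) = 2*I*√3788477/21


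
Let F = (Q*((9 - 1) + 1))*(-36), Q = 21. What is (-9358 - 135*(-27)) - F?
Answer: 1091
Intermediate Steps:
F = -6804 (F = (21*((9 - 1) + 1))*(-36) = (21*(8 + 1))*(-36) = (21*9)*(-36) = 189*(-36) = -6804)
(-9358 - 135*(-27)) - F = (-9358 - 135*(-27)) - 1*(-6804) = (-9358 + 3645) + 6804 = -5713 + 6804 = 1091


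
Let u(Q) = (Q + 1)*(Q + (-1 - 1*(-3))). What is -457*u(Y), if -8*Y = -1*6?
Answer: -35189/16 ≈ -2199.3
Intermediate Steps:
Y = ¾ (Y = -(-1)*6/8 = -⅛*(-6) = ¾ ≈ 0.75000)
u(Q) = (1 + Q)*(2 + Q) (u(Q) = (1 + Q)*(Q + (-1 + 3)) = (1 + Q)*(Q + 2) = (1 + Q)*(2 + Q))
-457*u(Y) = -457*(2 + (¾)² + 3*(¾)) = -457*(2 + 9/16 + 9/4) = -457*77/16 = -35189/16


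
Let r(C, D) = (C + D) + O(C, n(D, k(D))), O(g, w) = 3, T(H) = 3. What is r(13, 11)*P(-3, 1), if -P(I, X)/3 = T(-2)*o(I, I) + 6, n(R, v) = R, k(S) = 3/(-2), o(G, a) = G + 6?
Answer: -1215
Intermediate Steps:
o(G, a) = 6 + G
k(S) = -3/2 (k(S) = 3*(-½) = -3/2)
r(C, D) = 3 + C + D (r(C, D) = (C + D) + 3 = 3 + C + D)
P(I, X) = -72 - 9*I (P(I, X) = -3*(3*(6 + I) + 6) = -3*((18 + 3*I) + 6) = -3*(24 + 3*I) = -72 - 9*I)
r(13, 11)*P(-3, 1) = (3 + 13 + 11)*(-72 - 9*(-3)) = 27*(-72 + 27) = 27*(-45) = -1215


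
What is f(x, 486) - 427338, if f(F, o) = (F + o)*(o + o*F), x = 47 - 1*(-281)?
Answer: 129726378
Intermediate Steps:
x = 328 (x = 47 + 281 = 328)
f(F, o) = (F + o)*(o + F*o)
f(x, 486) - 427338 = 486*(328 + 486 + 328**2 + 328*486) - 427338 = 486*(328 + 486 + 107584 + 159408) - 427338 = 486*267806 - 427338 = 130153716 - 427338 = 129726378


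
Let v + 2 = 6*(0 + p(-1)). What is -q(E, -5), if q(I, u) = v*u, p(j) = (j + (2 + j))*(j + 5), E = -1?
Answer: -10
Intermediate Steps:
p(j) = (2 + 2*j)*(5 + j)
v = -2 (v = -2 + 6*(0 + (10 + 2*(-1)**2 + 12*(-1))) = -2 + 6*(0 + (10 + 2*1 - 12)) = -2 + 6*(0 + (10 + 2 - 12)) = -2 + 6*(0 + 0) = -2 + 6*0 = -2 + 0 = -2)
q(I, u) = -2*u
-q(E, -5) = -(-2)*(-5) = -1*10 = -10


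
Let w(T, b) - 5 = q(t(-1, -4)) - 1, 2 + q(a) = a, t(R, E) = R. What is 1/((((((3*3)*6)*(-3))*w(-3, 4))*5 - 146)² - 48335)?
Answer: 1/865601 ≈ 1.1553e-6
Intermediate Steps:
q(a) = -2 + a
w(T, b) = 1 (w(T, b) = 5 + ((-2 - 1) - 1) = 5 + (-3 - 1) = 5 - 4 = 1)
1/((((((3*3)*6)*(-3))*w(-3, 4))*5 - 146)² - 48335) = 1/((((((3*3)*6)*(-3))*1)*5 - 146)² - 48335) = 1/(((((9*6)*(-3))*1)*5 - 146)² - 48335) = 1/((((54*(-3))*1)*5 - 146)² - 48335) = 1/((-162*1*5 - 146)² - 48335) = 1/((-162*5 - 146)² - 48335) = 1/((-810 - 146)² - 48335) = 1/((-956)² - 48335) = 1/(913936 - 48335) = 1/865601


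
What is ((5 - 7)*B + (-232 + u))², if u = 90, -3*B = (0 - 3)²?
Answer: 18496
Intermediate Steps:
B = -3 (B = -(0 - 3)²/3 = -⅓*(-3)² = -⅓*9 = -3)
((5 - 7)*B + (-232 + u))² = ((5 - 7)*(-3) + (-232 + 90))² = (-2*(-3) - 142)² = (6 - 142)² = (-136)² = 18496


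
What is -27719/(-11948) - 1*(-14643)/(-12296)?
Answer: 1429985/1266488 ≈ 1.1291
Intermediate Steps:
-27719/(-11948) - 1*(-14643)/(-12296) = -27719*(-1/11948) + 14643*(-1/12296) = 27719/11948 - 14643/12296 = 1429985/1266488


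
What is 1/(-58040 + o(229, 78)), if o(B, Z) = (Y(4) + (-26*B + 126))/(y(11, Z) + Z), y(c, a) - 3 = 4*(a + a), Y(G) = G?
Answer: -705/40924024 ≈ -1.7227e-5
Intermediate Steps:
y(c, a) = 3 + 8*a (y(c, a) = 3 + 4*(a + a) = 3 + 4*(2*a) = 3 + 8*a)
o(B, Z) = (130 - 26*B)/(3 + 9*Z) (o(B, Z) = (4 + (-26*B + 126))/((3 + 8*Z) + Z) = (4 + (126 - 26*B))/(3 + 9*Z) = (130 - 26*B)/(3 + 9*Z))
1/(-58040 + o(229, 78)) = 1/(-58040 + 26*(5 - 1*229)/(3*(1 + 3*78))) = 1/(-58040 + 26*(5 - 229)/(3*(1 + 234))) = 1/(-58040 + (26/3)*(-224)/235) = 1/(-58040 + (26/3)*(1/235)*(-224)) = 1/(-58040 - 5824/705) = 1/(-40924024/705) = -705/40924024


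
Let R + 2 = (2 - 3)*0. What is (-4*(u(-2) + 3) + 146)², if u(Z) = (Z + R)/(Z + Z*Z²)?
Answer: 438244/25 ≈ 17530.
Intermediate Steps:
R = -2 (R = -2 + (2 - 3)*0 = -2 - 1*0 = -2 + 0 = -2)
u(Z) = (-2 + Z)/(Z + Z³) (u(Z) = (Z - 2)/(Z + Z*Z²) = (-2 + Z)/(Z + Z³))
(-4*(u(-2) + 3) + 146)² = (-4*((-2 - 2)/(-2 + (-2)³) + 3) + 146)² = (-4*(-4/(-2 - 8) + 3) + 146)² = (-4*(-4/(-10) + 3) + 146)² = (-4*(-⅒*(-4) + 3) + 146)² = (-4*(⅖ + 3) + 146)² = (-4*17/5 + 146)² = (-68/5 + 146)² = (662/5)² = 438244/25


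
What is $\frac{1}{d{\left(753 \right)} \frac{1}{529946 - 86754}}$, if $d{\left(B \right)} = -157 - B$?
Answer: $- \frac{221596}{455} \approx -487.02$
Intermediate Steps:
$\frac{1}{d{\left(753 \right)} \frac{1}{529946 - 86754}} = \frac{1}{\left(-157 - 753\right) \frac{1}{529946 - 86754}} = \frac{1}{\left(-157 - 753\right) \frac{1}{443192}} = \frac{\frac{1}{\frac{1}{443192}}}{-910} = \left(- \frac{1}{910}\right) 443192 = - \frac{221596}{455}$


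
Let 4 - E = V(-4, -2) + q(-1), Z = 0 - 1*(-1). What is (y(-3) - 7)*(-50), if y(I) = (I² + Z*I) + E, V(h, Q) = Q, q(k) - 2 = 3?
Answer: 0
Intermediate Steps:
Z = 1 (Z = 0 + 1 = 1)
q(k) = 5 (q(k) = 2 + 3 = 5)
E = 1 (E = 4 - (-2 + 5) = 4 - 1*3 = 4 - 3 = 1)
y(I) = 1 + I + I² (y(I) = (I² + 1*I) + 1 = (I² + I) + 1 = (I + I²) + 1 = 1 + I + I²)
(y(-3) - 7)*(-50) = ((1 - 3 + (-3)²) - 7)*(-50) = ((1 - 3 + 9) - 7)*(-50) = (7 - 7)*(-50) = 0*(-50) = 0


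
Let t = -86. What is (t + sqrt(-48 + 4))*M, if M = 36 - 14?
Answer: -1892 + 44*I*sqrt(11) ≈ -1892.0 + 145.93*I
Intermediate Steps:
M = 22
(t + sqrt(-48 + 4))*M = (-86 + sqrt(-48 + 4))*22 = (-86 + sqrt(-44))*22 = (-86 + 2*I*sqrt(11))*22 = -1892 + 44*I*sqrt(11)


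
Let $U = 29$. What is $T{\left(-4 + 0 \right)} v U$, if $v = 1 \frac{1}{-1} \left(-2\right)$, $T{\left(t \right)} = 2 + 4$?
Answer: $348$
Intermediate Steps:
$T{\left(t \right)} = 6$
$v = 2$ ($v = 1 \left(-1\right) \left(-2\right) = \left(-1\right) \left(-2\right) = 2$)
$T{\left(-4 + 0 \right)} v U = 6 \cdot 2 \cdot 29 = 12 \cdot 29 = 348$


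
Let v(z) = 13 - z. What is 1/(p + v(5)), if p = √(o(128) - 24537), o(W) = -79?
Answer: 1/3085 - I*√6154/12340 ≈ 0.00032415 - 0.0063572*I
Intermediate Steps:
p = 2*I*√6154 (p = √(-79 - 24537) = √(-24616) = 2*I*√6154 ≈ 156.89*I)
1/(p + v(5)) = 1/(2*I*√6154 + (13 - 1*5)) = 1/(2*I*√6154 + (13 - 5)) = 1/(2*I*√6154 + 8) = 1/(8 + 2*I*√6154)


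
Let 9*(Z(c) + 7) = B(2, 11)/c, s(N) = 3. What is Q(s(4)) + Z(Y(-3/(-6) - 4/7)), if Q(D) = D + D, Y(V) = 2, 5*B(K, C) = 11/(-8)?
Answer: -731/720 ≈ -1.0153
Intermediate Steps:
B(K, C) = -11/40 (B(K, C) = (11/(-8))/5 = (11*(-⅛))/5 = (⅕)*(-11/8) = -11/40)
Q(D) = 2*D
Z(c) = -7 - 11/(360*c) (Z(c) = -7 + (-11/(40*c))/9 = -7 - 11/(360*c))
Q(s(4)) + Z(Y(-3/(-6) - 4/7)) = 2*3 + (-7 - 11/360/2) = 6 + (-7 - 11/360*½) = 6 + (-7 - 11/720) = 6 - 5051/720 = -731/720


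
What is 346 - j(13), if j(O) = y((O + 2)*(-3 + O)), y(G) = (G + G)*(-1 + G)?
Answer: -44354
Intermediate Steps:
y(G) = 2*G*(-1 + G) (y(G) = (2*G)*(-1 + G) = 2*G*(-1 + G))
j(O) = 2*(-1 + (-3 + O)*(2 + O))*(-3 + O)*(2 + O) (j(O) = 2*((O + 2)*(-3 + O))*(-1 + (O + 2)*(-3 + O)) = 2*((2 + O)*(-3 + O))*(-1 + (2 + O)*(-3 + O)) = 2*((-3 + O)*(2 + O))*(-1 + (-3 + O)*(2 + O)) = 2*(-1 + (-3 + O)*(2 + O))*(-3 + O)*(2 + O))
346 - j(13) = 346 - 2*(6 + 13 - 1*13²)*(7 + 13 - 1*13²) = 346 - 2*(6 + 13 - 1*169)*(7 + 13 - 1*169) = 346 - 2*(6 + 13 - 169)*(7 + 13 - 169) = 346 - 2*(-150)*(-149) = 346 - 1*44700 = 346 - 44700 = -44354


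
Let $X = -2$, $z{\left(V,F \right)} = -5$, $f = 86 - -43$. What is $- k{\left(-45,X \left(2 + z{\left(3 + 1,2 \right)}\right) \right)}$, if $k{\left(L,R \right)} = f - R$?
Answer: $-123$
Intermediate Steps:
$f = 129$ ($f = 86 + 43 = 129$)
$k{\left(L,R \right)} = 129 - R$
$- k{\left(-45,X \left(2 + z{\left(3 + 1,2 \right)}\right) \right)} = - (129 - - 2 \left(2 - 5\right)) = - (129 - \left(-2\right) \left(-3\right)) = - (129 - 6) = \left(-1\right) 123 = -123$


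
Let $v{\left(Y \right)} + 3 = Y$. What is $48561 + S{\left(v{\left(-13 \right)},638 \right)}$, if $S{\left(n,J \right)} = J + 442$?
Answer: $49641$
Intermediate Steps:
$v{\left(Y \right)} = -3 + Y$
$S{\left(n,J \right)} = 442 + J$
$48561 + S{\left(v{\left(-13 \right)},638 \right)} = 48561 + \left(442 + 638\right) = 48561 + 1080 = 49641$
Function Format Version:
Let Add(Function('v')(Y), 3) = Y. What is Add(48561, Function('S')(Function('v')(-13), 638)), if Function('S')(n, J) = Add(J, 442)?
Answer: 49641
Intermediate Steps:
Function('v')(Y) = Add(-3, Y)
Function('S')(n, J) = Add(442, J)
Add(48561, Function('S')(Function('v')(-13), 638)) = Add(48561, Add(442, 638)) = Add(48561, 1080) = 49641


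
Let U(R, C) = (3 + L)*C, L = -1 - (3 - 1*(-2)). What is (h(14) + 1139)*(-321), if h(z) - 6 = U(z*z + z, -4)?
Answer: -371397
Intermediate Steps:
L = -6 (L = -1 - (3 + 2) = -1 - 1*5 = -1 - 5 = -6)
U(R, C) = -3*C (U(R, C) = (3 - 6)*C = -3*C)
h(z) = 18 (h(z) = 6 - 3*(-4) = 6 + 12 = 18)
(h(14) + 1139)*(-321) = (18 + 1139)*(-321) = 1157*(-321) = -371397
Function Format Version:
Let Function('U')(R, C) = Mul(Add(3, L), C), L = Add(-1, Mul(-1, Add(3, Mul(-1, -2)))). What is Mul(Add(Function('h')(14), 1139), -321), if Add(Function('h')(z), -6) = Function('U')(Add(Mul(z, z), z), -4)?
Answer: -371397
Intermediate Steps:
L = -6 (L = Add(-1, Mul(-1, Add(3, 2))) = Add(-1, Mul(-1, 5)) = Add(-1, -5) = -6)
Function('U')(R, C) = Mul(-3, C) (Function('U')(R, C) = Mul(Add(3, -6), C) = Mul(-3, C))
Function('h')(z) = 18 (Function('h')(z) = Add(6, Mul(-3, -4)) = Add(6, 12) = 18)
Mul(Add(Function('h')(14), 1139), -321) = Mul(Add(18, 1139), -321) = Mul(1157, -321) = -371397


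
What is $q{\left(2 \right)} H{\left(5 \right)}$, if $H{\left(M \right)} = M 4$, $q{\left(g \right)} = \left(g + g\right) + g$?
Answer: $120$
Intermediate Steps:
$q{\left(g \right)} = 3 g$ ($q{\left(g \right)} = 2 g + g = 3 g$)
$H{\left(M \right)} = 4 M$
$q{\left(2 \right)} H{\left(5 \right)} = 3 \cdot 2 \cdot 4 \cdot 5 = 6 \cdot 20 = 120$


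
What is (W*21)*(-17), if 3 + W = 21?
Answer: -6426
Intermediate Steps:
W = 18 (W = -3 + 21 = 18)
(W*21)*(-17) = (18*21)*(-17) = 378*(-17) = -6426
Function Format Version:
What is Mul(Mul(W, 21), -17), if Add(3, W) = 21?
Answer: -6426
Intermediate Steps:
W = 18 (W = Add(-3, 21) = 18)
Mul(Mul(W, 21), -17) = Mul(Mul(18, 21), -17) = Mul(378, -17) = -6426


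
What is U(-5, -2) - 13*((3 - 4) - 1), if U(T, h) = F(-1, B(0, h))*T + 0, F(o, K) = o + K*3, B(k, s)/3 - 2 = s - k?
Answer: 31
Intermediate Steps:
B(k, s) = 6 - 3*k + 3*s (B(k, s) = 6 + 3*(s - k) = 6 + (-3*k + 3*s) = 6 - 3*k + 3*s)
F(o, K) = o + 3*K
U(T, h) = T*(17 + 9*h) (U(T, h) = (-1 + 3*(6 - 3*0 + 3*h))*T + 0 = (-1 + 3*(6 + 0 + 3*h))*T + 0 = (-1 + 3*(6 + 3*h))*T + 0 = (-1 + (18 + 9*h))*T + 0 = (17 + 9*h)*T + 0 = T*(17 + 9*h) + 0 = T*(17 + 9*h))
U(-5, -2) - 13*((3 - 4) - 1) = -5*(17 + 9*(-2)) - 13*((3 - 4) - 1) = -5*(17 - 18) - 13*(-1 - 1) = -5*(-1) - 13*(-2) = 5 + 26 = 31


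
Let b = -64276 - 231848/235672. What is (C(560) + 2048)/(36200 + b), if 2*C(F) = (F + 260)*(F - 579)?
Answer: 15377598/75192715 ≈ 0.20451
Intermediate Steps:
b = -1893535665/29459 (b = -64276 - 231848/235672 = -64276 - 1*28981/29459 = -64276 - 28981/29459 = -1893535665/29459 ≈ -64277.)
C(F) = (-579 + F)*(260 + F)/2 (C(F) = ((F + 260)*(F - 579))/2 = ((260 + F)*(-579 + F))/2 = ((-579 + F)*(260 + F))/2 = (-579 + F)*(260 + F)/2)
(C(560) + 2048)/(36200 + b) = ((-75270 + (½)*560² - 319/2*560) + 2048)/(36200 - 1893535665/29459) = ((-75270 + (½)*313600 - 89320) + 2048)/(-827119865/29459) = ((-75270 + 156800 - 89320) + 2048)*(-29459/827119865) = (-7790 + 2048)*(-29459/827119865) = -5742*(-29459/827119865) = 15377598/75192715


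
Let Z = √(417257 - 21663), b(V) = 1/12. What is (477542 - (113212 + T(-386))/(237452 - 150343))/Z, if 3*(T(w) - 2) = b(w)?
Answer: 1497531343103*√395594/1240552718856 ≈ 759.25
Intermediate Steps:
b(V) = 1/12
T(w) = 73/36 (T(w) = 2 + (⅓)*(1/12) = 2 + 1/36 = 73/36)
Z = √395594 ≈ 628.96
(477542 - (113212 + T(-386))/(237452 - 150343))/Z = (477542 - (113212 + 73/36)/(237452 - 150343))/(√395594) = (477542 - 4075705/(36*87109))*(√395594/395594) = (477542 - 1*4075705/3135924)*(√395594/395594) = (477542 - 4075705/3135924)*(√395594/395594) = 1497531343103*(√395594/395594)/3135924 = 1497531343103*√395594/1240552718856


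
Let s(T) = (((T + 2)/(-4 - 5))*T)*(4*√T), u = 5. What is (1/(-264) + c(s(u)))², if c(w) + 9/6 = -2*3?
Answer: 3924361/69696 ≈ 56.307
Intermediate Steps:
s(T) = 4*T^(3/2)*(-2/9 - T/9) (s(T) = (((2 + T)/(-9))*T)*(4*√T) = (((2 + T)*(-⅑))*T)*(4*√T) = ((-2/9 - T/9)*T)*(4*√T) = (T*(-2/9 - T/9))*(4*√T) = 4*T^(3/2)*(-2/9 - T/9))
c(w) = -15/2 (c(w) = -3/2 - 2*3 = -3/2 - 6 = -15/2)
(1/(-264) + c(s(u)))² = (1/(-264) - 15/2)² = (-1/264 - 15/2)² = (-1981/264)² = 3924361/69696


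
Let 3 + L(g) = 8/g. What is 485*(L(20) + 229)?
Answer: 109804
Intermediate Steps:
L(g) = -3 + 8/g
485*(L(20) + 229) = 485*((-3 + 8/20) + 229) = 485*((-3 + 8*(1/20)) + 229) = 485*((-3 + ⅖) + 229) = 485*(-13/5 + 229) = 485*(1132/5) = 109804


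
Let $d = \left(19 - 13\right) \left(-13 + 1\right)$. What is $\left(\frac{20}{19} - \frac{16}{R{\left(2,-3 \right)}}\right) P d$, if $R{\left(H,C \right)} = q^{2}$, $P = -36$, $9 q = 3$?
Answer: $- \frac{7039872}{19} \approx -3.7052 \cdot 10^{5}$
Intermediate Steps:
$d = -72$ ($d = 6 \left(-12\right) = -72$)
$q = \frac{1}{3}$ ($q = \frac{1}{9} \cdot 3 = \frac{1}{3} \approx 0.33333$)
$R{\left(H,C \right)} = \frac{1}{9}$ ($R{\left(H,C \right)} = \left(\frac{1}{3}\right)^{2} = \frac{1}{9}$)
$\left(\frac{20}{19} - \frac{16}{R{\left(2,-3 \right)}}\right) P d = \left(\frac{20}{19} - 16 \frac{1}{\frac{1}{9}}\right) \left(-36\right) \left(-72\right) = \left(20 \cdot \frac{1}{19} - 144\right) \left(-36\right) \left(-72\right) = \left(\frac{20}{19} - 144\right) \left(-36\right) \left(-72\right) = \left(- \frac{2716}{19}\right) \left(-36\right) \left(-72\right) = \frac{97776}{19} \left(-72\right) = - \frac{7039872}{19}$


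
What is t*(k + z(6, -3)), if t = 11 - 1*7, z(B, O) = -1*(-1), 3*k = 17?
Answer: 80/3 ≈ 26.667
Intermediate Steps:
k = 17/3 (k = (1/3)*17 = 17/3 ≈ 5.6667)
z(B, O) = 1
t = 4 (t = 11 - 7 = 4)
t*(k + z(6, -3)) = 4*(17/3 + 1) = 4*(20/3) = 80/3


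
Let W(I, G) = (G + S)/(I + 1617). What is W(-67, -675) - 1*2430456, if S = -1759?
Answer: -1883604617/775 ≈ -2.4305e+6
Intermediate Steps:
W(I, G) = (-1759 + G)/(1617 + I) (W(I, G) = (G - 1759)/(I + 1617) = (-1759 + G)/(1617 + I))
W(-67, -675) - 1*2430456 = (-1759 - 675)/(1617 - 67) - 1*2430456 = -2434/1550 - 2430456 = (1/1550)*(-2434) - 2430456 = -1217/775 - 2430456 = -1883604617/775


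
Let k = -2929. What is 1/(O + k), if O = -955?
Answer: -1/3884 ≈ -0.00025747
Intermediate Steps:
1/(O + k) = 1/(-955 - 2929) = 1/(-3884) = -1/3884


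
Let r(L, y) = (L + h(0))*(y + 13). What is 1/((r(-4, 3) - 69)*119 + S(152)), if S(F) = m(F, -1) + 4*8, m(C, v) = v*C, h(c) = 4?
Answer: -1/8331 ≈ -0.00012003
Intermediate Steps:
m(C, v) = C*v
r(L, y) = (4 + L)*(13 + y) (r(L, y) = (L + 4)*(y + 13) = (4 + L)*(13 + y))
S(F) = 32 - F (S(F) = F*(-1) + 4*8 = -F + 32 = 32 - F)
1/((r(-4, 3) - 69)*119 + S(152)) = 1/(((52 + 4*3 + 13*(-4) - 4*3) - 69)*119 + (32 - 1*152)) = 1/(((52 + 12 - 52 - 12) - 69)*119 + (32 - 152)) = 1/((0 - 69)*119 - 120) = 1/(-69*119 - 120) = 1/(-8211 - 120) = 1/(-8331) = -1/8331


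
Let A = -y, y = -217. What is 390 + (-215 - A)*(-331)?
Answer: 143382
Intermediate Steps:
A = 217 (A = -1*(-217) = 217)
390 + (-215 - A)*(-331) = 390 + (-215 - 1*217)*(-331) = 390 + (-215 - 217)*(-331) = 390 - 432*(-331) = 390 + 142992 = 143382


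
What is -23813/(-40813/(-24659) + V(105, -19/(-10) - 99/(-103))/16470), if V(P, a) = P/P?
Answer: -9671262512490/672214769 ≈ -14387.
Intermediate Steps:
V(P, a) = 1
-23813/(-40813/(-24659) + V(105, -19/(-10) - 99/(-103))/16470) = -23813/(-40813/(-24659) + 1/16470) = -23813/(-40813*(-1/24659) + 1*(1/16470)) = -23813/(40813/24659 + 1/16470) = -23813/672214769/406133730 = -23813*406133730/672214769 = -9671262512490/672214769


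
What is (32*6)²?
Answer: 36864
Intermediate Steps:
(32*6)² = 192² = 36864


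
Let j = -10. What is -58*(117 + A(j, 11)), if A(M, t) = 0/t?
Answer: -6786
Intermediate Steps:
A(M, t) = 0
-58*(117 + A(j, 11)) = -58*(117 + 0) = -58*117 = -6786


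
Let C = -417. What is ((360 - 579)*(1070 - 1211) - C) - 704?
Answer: 30592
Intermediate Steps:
((360 - 579)*(1070 - 1211) - C) - 704 = ((360 - 579)*(1070 - 1211) - 1*(-417)) - 704 = (-219*(-141) + 417) - 704 = (30879 + 417) - 704 = 31296 - 704 = 30592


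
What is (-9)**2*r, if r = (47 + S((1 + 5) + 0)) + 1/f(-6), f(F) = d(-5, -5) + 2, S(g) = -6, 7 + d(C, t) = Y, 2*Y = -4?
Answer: 23166/7 ≈ 3309.4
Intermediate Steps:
Y = -2 (Y = (1/2)*(-4) = -2)
d(C, t) = -9 (d(C, t) = -7 - 2 = -9)
f(F) = -7 (f(F) = -9 + 2 = -7)
r = 286/7 (r = (47 - 6) + 1/(-7) = 41 - 1/7 = 286/7 ≈ 40.857)
(-9)**2*r = (-9)**2*(286/7) = 81*(286/7) = 23166/7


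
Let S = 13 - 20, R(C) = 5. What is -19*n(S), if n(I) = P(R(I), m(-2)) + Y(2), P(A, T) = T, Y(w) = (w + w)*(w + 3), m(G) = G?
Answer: -342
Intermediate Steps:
Y(w) = 2*w*(3 + w) (Y(w) = (2*w)*(3 + w) = 2*w*(3 + w))
S = -7
n(I) = 18 (n(I) = -2 + 2*2*(3 + 2) = -2 + 2*2*5 = -2 + 20 = 18)
-19*n(S) = -19*18 = -342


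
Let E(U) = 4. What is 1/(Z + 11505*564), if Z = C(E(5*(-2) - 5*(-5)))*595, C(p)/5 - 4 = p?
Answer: 1/6512620 ≈ 1.5355e-7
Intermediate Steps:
C(p) = 20 + 5*p
Z = 23800 (Z = (20 + 5*4)*595 = (20 + 20)*595 = 40*595 = 23800)
1/(Z + 11505*564) = 1/(23800 + 11505*564) = 1/(23800 + 6488820) = 1/6512620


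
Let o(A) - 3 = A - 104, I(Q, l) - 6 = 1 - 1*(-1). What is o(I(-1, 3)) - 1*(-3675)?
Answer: 3582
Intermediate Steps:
I(Q, l) = 8 (I(Q, l) = 6 + (1 - 1*(-1)) = 6 + (1 + 1) = 6 + 2 = 8)
o(A) = -101 + A (o(A) = 3 + (A - 104) = 3 + (-104 + A) = -101 + A)
o(I(-1, 3)) - 1*(-3675) = (-101 + 8) - 1*(-3675) = -93 + 3675 = 3582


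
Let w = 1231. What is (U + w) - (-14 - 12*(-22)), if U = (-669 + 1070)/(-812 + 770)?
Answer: 40801/42 ≈ 971.45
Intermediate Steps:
U = -401/42 (U = 401/(-42) = 401*(-1/42) = -401/42 ≈ -9.5476)
(U + w) - (-14 - 12*(-22)) = (-401/42 + 1231) - (-14 - 12*(-22)) = 51301/42 - (-14 + 264) = 51301/42 - 1*250 = 51301/42 - 250 = 40801/42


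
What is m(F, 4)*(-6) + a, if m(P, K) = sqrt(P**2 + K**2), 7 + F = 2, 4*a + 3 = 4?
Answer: 1/4 - 6*sqrt(41) ≈ -38.169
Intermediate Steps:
a = 1/4 (a = -3/4 + (1/4)*4 = -3/4 + 1 = 1/4 ≈ 0.25000)
F = -5 (F = -7 + 2 = -5)
m(P, K) = sqrt(K**2 + P**2)
m(F, 4)*(-6) + a = sqrt(4**2 + (-5)**2)*(-6) + 1/4 = sqrt(16 + 25)*(-6) + 1/4 = sqrt(41)*(-6) + 1/4 = -6*sqrt(41) + 1/4 = 1/4 - 6*sqrt(41)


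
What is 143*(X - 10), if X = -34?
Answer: -6292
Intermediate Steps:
143*(X - 10) = 143*(-34 - 10) = 143*(-44) = -6292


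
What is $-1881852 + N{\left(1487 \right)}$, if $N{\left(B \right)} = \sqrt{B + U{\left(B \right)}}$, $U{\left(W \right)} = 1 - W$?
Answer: $-1881851$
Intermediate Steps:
$N{\left(B \right)} = 1$ ($N{\left(B \right)} = \sqrt{B - \left(-1 + B\right)} = \sqrt{1} = 1$)
$-1881852 + N{\left(1487 \right)} = -1881852 + 1 = -1881851$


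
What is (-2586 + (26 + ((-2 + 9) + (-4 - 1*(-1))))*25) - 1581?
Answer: -3417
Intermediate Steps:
(-2586 + (26 + ((-2 + 9) + (-4 - 1*(-1))))*25) - 1581 = (-2586 + (26 + (7 + (-4 + 1)))*25) - 1581 = (-2586 + (26 + (7 - 3))*25) - 1581 = (-2586 + (26 + 4)*25) - 1581 = (-2586 + 30*25) - 1581 = (-2586 + 750) - 1581 = -1836 - 1581 = -3417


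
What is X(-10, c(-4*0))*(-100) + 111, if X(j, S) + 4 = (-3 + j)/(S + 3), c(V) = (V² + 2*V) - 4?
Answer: -789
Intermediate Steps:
c(V) = -4 + V² + 2*V
X(j, S) = -4 + (-3 + j)/(3 + S) (X(j, S) = -4 + (-3 + j)/(S + 3) = -4 + (-3 + j)/(3 + S))
X(-10, c(-4*0))*(-100) + 111 = ((-15 - 10 - 4*(-4 + (-4*0)² + 2*(-4*0)))/(3 + (-4 + (-4*0)² + 2*(-4*0))))*(-100) + 111 = ((-15 - 10 - 4*(-4 + 0² + 2*0))/(3 + (-4 + 0² + 2*0)))*(-100) + 111 = ((-15 - 10 - 4*(-4 + 0 + 0))/(3 + (-4 + 0 + 0)))*(-100) + 111 = ((-15 - 10 - 4*(-4))/(3 - 4))*(-100) + 111 = ((-15 - 10 + 16)/(-1))*(-100) + 111 = -1*(-9)*(-100) + 111 = 9*(-100) + 111 = -900 + 111 = -789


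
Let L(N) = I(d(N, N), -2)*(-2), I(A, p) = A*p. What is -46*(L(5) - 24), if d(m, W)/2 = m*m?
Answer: -8096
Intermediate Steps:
d(m, W) = 2*m² (d(m, W) = 2*(m*m) = 2*m²)
L(N) = 8*N² (L(N) = ((2*N²)*(-2))*(-2) = -4*N²*(-2) = 8*N²)
-46*(L(5) - 24) = -46*(8*5² - 24) = -46*(8*25 - 24) = -46*(200 - 24) = -46*176 = -8096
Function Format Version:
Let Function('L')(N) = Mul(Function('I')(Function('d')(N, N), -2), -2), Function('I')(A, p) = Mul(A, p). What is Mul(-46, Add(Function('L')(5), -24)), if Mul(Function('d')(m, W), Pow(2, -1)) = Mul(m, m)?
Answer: -8096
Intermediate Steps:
Function('d')(m, W) = Mul(2, Pow(m, 2)) (Function('d')(m, W) = Mul(2, Mul(m, m)) = Mul(2, Pow(m, 2)))
Function('L')(N) = Mul(8, Pow(N, 2)) (Function('L')(N) = Mul(Mul(Mul(2, Pow(N, 2)), -2), -2) = Mul(Mul(-4, Pow(N, 2)), -2) = Mul(8, Pow(N, 2)))
Mul(-46, Add(Function('L')(5), -24)) = Mul(-46, Add(Mul(8, Pow(5, 2)), -24)) = Mul(-46, Add(Mul(8, 25), -24)) = Mul(-46, Add(200, -24)) = Mul(-46, 176) = -8096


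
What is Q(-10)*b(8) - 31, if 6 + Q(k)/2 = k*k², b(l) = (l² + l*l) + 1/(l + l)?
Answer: -1030771/4 ≈ -2.5769e+5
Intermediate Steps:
b(l) = 1/(2*l) + 2*l² (b(l) = (l² + l²) + 1/(2*l) = 2*l² + 1/(2*l) = 1/(2*l) + 2*l²)
Q(k) = -12 + 2*k³ (Q(k) = -12 + 2*(k*k²) = -12 + 2*k³)
Q(-10)*b(8) - 31 = (-12 + 2*(-10)³)*((½)*(1 + 4*8³)/8) - 31 = (-12 + 2*(-1000))*((½)*(⅛)*(1 + 4*512)) - 31 = (-12 - 2000)*((½)*(⅛)*(1 + 2048)) - 31 = -1006*2049/8 - 31 = -2012*2049/16 - 31 = -1030647/4 - 31 = -1030771/4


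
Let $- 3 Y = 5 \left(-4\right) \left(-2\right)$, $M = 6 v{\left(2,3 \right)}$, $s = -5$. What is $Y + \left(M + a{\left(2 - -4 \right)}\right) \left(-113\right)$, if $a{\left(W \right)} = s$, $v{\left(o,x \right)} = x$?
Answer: $- \frac{4447}{3} \approx -1482.3$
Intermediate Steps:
$a{\left(W \right)} = -5$
$M = 18$ ($M = 6 \cdot 3 = 18$)
$Y = - \frac{40}{3}$ ($Y = - \frac{5 \left(-4\right) \left(-2\right)}{3} = - \frac{\left(-20\right) \left(-2\right)}{3} = \left(- \frac{1}{3}\right) 40 = - \frac{40}{3} \approx -13.333$)
$Y + \left(M + a{\left(2 - -4 \right)}\right) \left(-113\right) = - \frac{40}{3} + \left(18 - 5\right) \left(-113\right) = - \frac{40}{3} + 13 \left(-113\right) = - \frac{40}{3} - 1469 = - \frac{4447}{3}$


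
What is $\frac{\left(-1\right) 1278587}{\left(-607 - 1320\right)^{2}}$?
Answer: $- \frac{1278587}{3713329} \approx -0.34432$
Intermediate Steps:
$\frac{\left(-1\right) 1278587}{\left(-607 - 1320\right)^{2}} = - \frac{1278587}{\left(-607 - 1320\right)^{2}} = - \frac{1278587}{\left(-1927\right)^{2}} = - \frac{1278587}{3713329}$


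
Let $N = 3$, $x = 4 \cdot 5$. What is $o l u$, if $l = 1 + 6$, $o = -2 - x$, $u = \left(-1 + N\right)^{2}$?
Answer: $-616$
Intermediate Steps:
$x = 20$
$u = 4$ ($u = \left(-1 + 3\right)^{2} = 2^{2} = 4$)
$o = -22$ ($o = -2 - 20 = -22$)
$l = 7$
$o l u = - 22 \cdot 7 \cdot 4 = \left(-22\right) 28 = -616$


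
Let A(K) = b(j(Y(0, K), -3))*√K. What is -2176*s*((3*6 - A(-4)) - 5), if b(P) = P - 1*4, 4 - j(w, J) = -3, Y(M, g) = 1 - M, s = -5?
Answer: 141440 - 65280*I ≈ 1.4144e+5 - 65280.0*I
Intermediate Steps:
j(w, J) = 7 (j(w, J) = 4 - 1*(-3) = 4 + 3 = 7)
b(P) = -4 + P (b(P) = P - 4 = -4 + P)
A(K) = 3*√K (A(K) = (-4 + 7)*√K = 3*√K)
-2176*s*((3*6 - A(-4)) - 5) = -(-10880)*((3*6 - 3*√(-4)) - 5) = -(-10880)*((18 - 3*2*I) - 5) = -(-10880)*((18 - 6*I) - 5) = -(-10880)*(13 - 6*I) = -2176*(-65 + 30*I) = 141440 - 65280*I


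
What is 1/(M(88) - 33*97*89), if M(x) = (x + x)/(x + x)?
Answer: -1/284888 ≈ -3.5102e-6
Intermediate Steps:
M(x) = 1 (M(x) = (2*x)/((2*x)) = (2*x)*(1/(2*x)) = 1)
1/(M(88) - 33*97*89) = 1/(1 - 33*97*89) = 1/(1 - 3201*89) = 1/(1 - 284889) = 1/(-284888) = -1/284888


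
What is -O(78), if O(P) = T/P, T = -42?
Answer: 7/13 ≈ 0.53846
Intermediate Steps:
O(P) = -42/P
-O(78) = -(-42)/78 = -1*(-7/13) = 7/13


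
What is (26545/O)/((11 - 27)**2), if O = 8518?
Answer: 26545/2180608 ≈ 0.012173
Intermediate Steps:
(26545/O)/((11 - 27)**2) = (26545/8518)/((11 - 27)**2) = (26545*(1/8518))/((-16)**2) = (26545/8518)/256 = (26545/8518)*(1/256) = 26545/2180608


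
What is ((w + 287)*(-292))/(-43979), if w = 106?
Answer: 114756/43979 ≈ 2.6093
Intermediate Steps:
((w + 287)*(-292))/(-43979) = ((106 + 287)*(-292))/(-43979) = (393*(-292))*(-1/43979) = -114756*(-1/43979) = 114756/43979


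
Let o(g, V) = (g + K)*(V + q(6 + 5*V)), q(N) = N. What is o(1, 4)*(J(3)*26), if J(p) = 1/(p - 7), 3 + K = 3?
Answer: -195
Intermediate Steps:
K = 0 (K = -3 + 3 = 0)
J(p) = 1/(-7 + p)
o(g, V) = g*(6 + 6*V) (o(g, V) = (g + 0)*(V + (6 + 5*V)) = g*(6 + 6*V))
o(1, 4)*(J(3)*26) = (6*1*(1 + 4))*(26/(-7 + 3)) = (6*1*5)*(26/(-4)) = 30*(-1/4*26) = 30*(-13/2) = -195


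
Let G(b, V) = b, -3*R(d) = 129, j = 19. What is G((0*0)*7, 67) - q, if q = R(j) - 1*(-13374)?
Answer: -13331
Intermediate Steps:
R(d) = -43 (R(d) = -⅓*129 = -43)
q = 13331 (q = -43 - 1*(-13374) = -43 + 13374 = 13331)
G((0*0)*7, 67) - q = (0*0)*7 - 1*13331 = 0*7 - 13331 = 0 - 13331 = -13331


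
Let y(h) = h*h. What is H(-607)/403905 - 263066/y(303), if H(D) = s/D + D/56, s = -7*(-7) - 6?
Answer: -1203936297149491/420165074672280 ≈ -2.8654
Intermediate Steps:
y(h) = h²
s = 43 (s = 49 - 6 = 43)
H(D) = 43/D + D/56
H(-607)/403905 - 263066/y(303) = (43/(-607) + (1/56)*(-607))/403905 - 263066/(303²) = (43*(-1/607) - 607/56)*(1/403905) - 263066/91809 = (-43/607 - 607/56)*(1/403905) - 263066*1/91809 = -370857/33992*1/403905 - 263066/91809 = -123619/4576512920 - 263066/91809 = -1203936297149491/420165074672280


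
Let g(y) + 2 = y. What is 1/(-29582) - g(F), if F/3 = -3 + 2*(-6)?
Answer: 1390353/29582 ≈ 47.000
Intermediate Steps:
F = -45 (F = 3*(-3 + 2*(-6)) = 3*(-3 - 12) = 3*(-15) = -45)
g(y) = -2 + y
1/(-29582) - g(F) = 1/(-29582) - (-2 - 45) = -1/29582 - 1*(-47) = -1/29582 + 47 = 1390353/29582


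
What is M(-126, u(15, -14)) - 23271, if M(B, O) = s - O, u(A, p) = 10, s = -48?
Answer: -23329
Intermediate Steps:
M(B, O) = -48 - O
M(-126, u(15, -14)) - 23271 = (-48 - 1*10) - 23271 = (-48 - 10) - 23271 = -58 - 23271 = -23329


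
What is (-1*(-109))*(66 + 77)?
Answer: 15587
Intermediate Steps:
(-1*(-109))*(66 + 77) = 109*143 = 15587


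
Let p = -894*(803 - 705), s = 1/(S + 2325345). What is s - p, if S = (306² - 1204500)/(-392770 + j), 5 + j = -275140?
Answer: 136073168696482783/1553133916539 ≈ 87612.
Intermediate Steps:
j = -275145 (j = -5 - 275140 = -275145)
S = 1110864/667915 (S = (306² - 1204500)/(-392770 - 275145) = (93636 - 1204500)/(-667915) = -1110864*(-1/667915) = 1110864/667915 ≈ 1.6632)
s = 667915/1553133916539 (s = 1/(1110864/667915 + 2325345) = 1/(1553133916539/667915) = 667915/1553133916539 ≈ 4.3004e-7)
p = -87612 (p = -894*98 = -87612)
s - p = 667915/1553133916539 - 1*(-87612) = 667915/1553133916539 + 87612 = 136073168696482783/1553133916539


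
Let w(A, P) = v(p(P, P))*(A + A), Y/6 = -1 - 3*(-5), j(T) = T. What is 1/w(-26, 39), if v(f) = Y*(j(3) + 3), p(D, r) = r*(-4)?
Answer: -1/26208 ≈ -3.8156e-5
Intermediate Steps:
p(D, r) = -4*r
Y = 84 (Y = 6*(-1 - 3*(-5)) = 6*(-1 + 15) = 6*14 = 84)
v(f) = 504 (v(f) = 84*(3 + 3) = 84*6 = 504)
w(A, P) = 1008*A (w(A, P) = 504*(A + A) = 504*(2*A) = 1008*A)
1/w(-26, 39) = 1/(1008*(-26)) = 1/(-26208) = -1/26208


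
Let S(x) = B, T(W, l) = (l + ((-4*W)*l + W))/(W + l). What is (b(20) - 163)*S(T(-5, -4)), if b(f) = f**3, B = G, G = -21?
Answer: -164577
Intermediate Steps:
B = -21
T(W, l) = (W + l - 4*W*l)/(W + l) (T(W, l) = (l + (-4*W*l + W))/(W + l) = (l + (W - 4*W*l))/(W + l) = (W + l - 4*W*l)/(W + l))
S(x) = -21
(b(20) - 163)*S(T(-5, -4)) = (20**3 - 163)*(-21) = (8000 - 163)*(-21) = 7837*(-21) = -164577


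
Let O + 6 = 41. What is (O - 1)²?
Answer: 1156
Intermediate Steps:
O = 35 (O = -6 + 41 = 35)
(O - 1)² = (35 - 1)² = 34² = 1156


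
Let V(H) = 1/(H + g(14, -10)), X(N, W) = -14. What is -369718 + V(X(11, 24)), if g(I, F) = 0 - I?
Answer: -10352105/28 ≈ -3.6972e+5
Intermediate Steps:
g(I, F) = -I
V(H) = 1/(-14 + H) (V(H) = 1/(H - 1*14) = 1/(H - 14) = 1/(-14 + H))
-369718 + V(X(11, 24)) = -369718 + 1/(-14 - 14) = -369718 + 1/(-28) = -369718 - 1/28 = -10352105/28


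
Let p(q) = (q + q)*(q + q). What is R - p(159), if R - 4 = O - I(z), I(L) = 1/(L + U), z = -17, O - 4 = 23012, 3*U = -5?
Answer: -4373821/56 ≈ -78104.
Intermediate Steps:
U = -5/3 (U = (1/3)*(-5) = -5/3 ≈ -1.6667)
p(q) = 4*q**2 (p(q) = (2*q)*(2*q) = 4*q**2)
O = 23016 (O = 4 + 23012 = 23016)
I(L) = 1/(-5/3 + L) (I(L) = 1/(L - 5/3) = 1/(-5/3 + L))
R = 1289123/56 (R = 4 + (23016 - 3/(-5 + 3*(-17))) = 4 + (23016 - 3/(-5 - 51)) = 4 + (23016 - 3/(-56)) = 4 + (23016 - 3*(-1)/56) = 4 + (23016 - 1*(-3/56)) = 4 + (23016 + 3/56) = 4 + 1288899/56 = 1289123/56 ≈ 23020.)
R - p(159) = 1289123/56 - 4*159**2 = 1289123/56 - 4*25281 = 1289123/56 - 1*101124 = 1289123/56 - 101124 = -4373821/56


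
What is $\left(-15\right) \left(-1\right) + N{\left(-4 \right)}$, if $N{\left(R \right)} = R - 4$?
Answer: $7$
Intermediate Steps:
$N{\left(R \right)} = -4 + R$
$\left(-15\right) \left(-1\right) + N{\left(-4 \right)} = \left(-15\right) \left(-1\right) - 8 = 15 - 8 = 7$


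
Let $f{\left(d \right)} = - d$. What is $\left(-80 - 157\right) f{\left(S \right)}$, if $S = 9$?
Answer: $2133$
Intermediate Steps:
$\left(-80 - 157\right) f{\left(S \right)} = \left(-80 - 157\right) \left(\left(-1\right) 9\right) = \left(-237\right) \left(-9\right) = 2133$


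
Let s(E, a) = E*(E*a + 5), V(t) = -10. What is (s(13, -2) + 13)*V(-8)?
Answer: 2600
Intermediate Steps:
s(E, a) = E*(5 + E*a)
(s(13, -2) + 13)*V(-8) = (13*(5 + 13*(-2)) + 13)*(-10) = (13*(5 - 26) + 13)*(-10) = (13*(-21) + 13)*(-10) = (-273 + 13)*(-10) = -260*(-10) = 2600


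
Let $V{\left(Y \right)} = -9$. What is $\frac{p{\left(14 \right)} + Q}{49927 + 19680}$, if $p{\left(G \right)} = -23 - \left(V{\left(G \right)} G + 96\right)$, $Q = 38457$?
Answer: $\frac{38464}{69607} \approx 0.55259$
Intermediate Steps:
$p{\left(G \right)} = -119 + 9 G$ ($p{\left(G \right)} = -23 - \left(- 9 G + 96\right) = -23 - \left(96 - 9 G\right) = -23 + \left(-96 + 9 G\right) = -119 + 9 G$)
$\frac{p{\left(14 \right)} + Q}{49927 + 19680} = \frac{\left(-119 + 9 \cdot 14\right) + 38457}{49927 + 19680} = \frac{\left(-119 + 126\right) + 38457}{69607} = \left(7 + 38457\right) \frac{1}{69607} = 38464 \cdot \frac{1}{69607} = \frac{38464}{69607}$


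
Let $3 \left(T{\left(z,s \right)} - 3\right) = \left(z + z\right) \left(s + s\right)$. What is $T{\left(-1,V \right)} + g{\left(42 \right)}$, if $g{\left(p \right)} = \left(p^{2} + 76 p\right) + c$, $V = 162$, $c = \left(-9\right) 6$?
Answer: $4689$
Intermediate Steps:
$c = -54$
$T{\left(z,s \right)} = 3 + \frac{4 s z}{3}$ ($T{\left(z,s \right)} = 3 + \frac{\left(z + z\right) \left(s + s\right)}{3} = 3 + \frac{2 z 2 s}{3} = 3 + \frac{4 s z}{3}$)
$g{\left(p \right)} = -54 + p^{2} + 76 p$ ($g{\left(p \right)} = \left(p^{2} + 76 p\right) - 54 = -54 + p^{2} + 76 p$)
$T{\left(-1,V \right)} + g{\left(42 \right)} = \left(3 + \frac{4}{3} \cdot 162 \left(-1\right)\right) + \left(-54 + 42^{2} + 76 \cdot 42\right) = \left(3 - 216\right) + \left(-54 + 1764 + 3192\right) = -213 + 4902 = 4689$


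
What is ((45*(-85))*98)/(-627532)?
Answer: 187425/313766 ≈ 0.59734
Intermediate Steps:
((45*(-85))*98)/(-627532) = -3825*98*(-1/627532) = -374850*(-1/627532) = 187425/313766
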